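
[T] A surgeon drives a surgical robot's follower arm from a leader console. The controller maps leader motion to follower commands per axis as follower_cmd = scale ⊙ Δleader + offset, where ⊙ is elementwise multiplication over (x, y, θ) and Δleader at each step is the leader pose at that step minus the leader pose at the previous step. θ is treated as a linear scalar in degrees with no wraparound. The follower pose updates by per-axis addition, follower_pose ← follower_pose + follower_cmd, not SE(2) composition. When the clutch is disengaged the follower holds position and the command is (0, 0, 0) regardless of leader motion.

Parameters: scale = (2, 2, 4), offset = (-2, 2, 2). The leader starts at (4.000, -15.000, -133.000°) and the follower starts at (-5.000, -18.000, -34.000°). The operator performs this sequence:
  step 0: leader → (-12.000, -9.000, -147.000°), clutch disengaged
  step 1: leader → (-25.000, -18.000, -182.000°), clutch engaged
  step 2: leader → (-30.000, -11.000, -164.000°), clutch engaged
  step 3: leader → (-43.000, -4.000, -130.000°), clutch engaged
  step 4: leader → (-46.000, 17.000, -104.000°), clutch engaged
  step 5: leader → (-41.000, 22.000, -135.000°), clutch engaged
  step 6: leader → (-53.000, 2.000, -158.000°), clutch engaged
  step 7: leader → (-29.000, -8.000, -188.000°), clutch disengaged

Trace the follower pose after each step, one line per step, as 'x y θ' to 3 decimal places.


-5.000 -18.000 -34.000
-33.000 -34.000 -172.000
-45.000 -18.000 -98.000
-73.000 -2.000 40.000
-81.000 42.000 146.000
-73.000 54.000 24.000
-99.000 16.000 -66.000
-99.000 16.000 -66.000

step 0: Δleader=(-16.000, 6.000, -14.000°), disengaged; cmd=(0,0,0) → follower holds at (-5.000, -18.000, -34.000°)
step 1: Δleader=(-13.000, -9.000, -35.000°), engaged; cmd=(-28.000, -16.000, -138.000°) → follower=(-33.000, -34.000, -172.000°)
step 2: Δleader=(-5.000, 7.000, 18.000°), engaged; cmd=(-12.000, 16.000, 74.000°) → follower=(-45.000, -18.000, -98.000°)
step 3: Δleader=(-13.000, 7.000, 34.000°), engaged; cmd=(-28.000, 16.000, 138.000°) → follower=(-73.000, -2.000, 40.000°)
step 4: Δleader=(-3.000, 21.000, 26.000°), engaged; cmd=(-8.000, 44.000, 106.000°) → follower=(-81.000, 42.000, 146.000°)
step 5: Δleader=(5.000, 5.000, -31.000°), engaged; cmd=(8.000, 12.000, -122.000°) → follower=(-73.000, 54.000, 24.000°)
step 6: Δleader=(-12.000, -20.000, -23.000°), engaged; cmd=(-26.000, -38.000, -90.000°) → follower=(-99.000, 16.000, -66.000°)
step 7: Δleader=(24.000, -10.000, -30.000°), disengaged; cmd=(0,0,0) → follower holds at (-99.000, 16.000, -66.000°)


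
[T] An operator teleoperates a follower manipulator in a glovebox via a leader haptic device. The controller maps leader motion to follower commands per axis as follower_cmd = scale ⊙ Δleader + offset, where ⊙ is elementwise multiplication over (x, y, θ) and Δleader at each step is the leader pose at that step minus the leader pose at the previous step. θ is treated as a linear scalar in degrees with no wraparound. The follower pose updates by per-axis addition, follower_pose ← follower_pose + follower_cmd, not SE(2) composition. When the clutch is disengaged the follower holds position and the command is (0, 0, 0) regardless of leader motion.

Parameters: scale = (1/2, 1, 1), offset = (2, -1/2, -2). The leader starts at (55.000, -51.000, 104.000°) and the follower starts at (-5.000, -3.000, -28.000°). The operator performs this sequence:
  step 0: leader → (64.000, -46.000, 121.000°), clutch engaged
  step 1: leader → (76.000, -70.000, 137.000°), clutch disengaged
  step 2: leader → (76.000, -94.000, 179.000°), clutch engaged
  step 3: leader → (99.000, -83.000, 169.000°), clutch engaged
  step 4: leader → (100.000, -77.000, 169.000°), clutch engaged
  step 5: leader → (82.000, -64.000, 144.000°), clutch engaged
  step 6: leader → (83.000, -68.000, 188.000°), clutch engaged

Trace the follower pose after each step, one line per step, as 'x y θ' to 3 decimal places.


1.500 1.500 -13.000
1.500 1.500 -13.000
3.500 -23.000 27.000
17.000 -12.500 15.000
19.500 -7.000 13.000
12.500 5.500 -14.000
15.000 1.000 28.000

step 0: Δleader=(9.000, 5.000, 17.000°), engaged; cmd=(6.500, 4.500, 15.000°) → follower=(1.500, 1.500, -13.000°)
step 1: Δleader=(12.000, -24.000, 16.000°), disengaged; cmd=(0,0,0) → follower holds at (1.500, 1.500, -13.000°)
step 2: Δleader=(0.000, -24.000, 42.000°), engaged; cmd=(2.000, -24.500, 40.000°) → follower=(3.500, -23.000, 27.000°)
step 3: Δleader=(23.000, 11.000, -10.000°), engaged; cmd=(13.500, 10.500, -12.000°) → follower=(17.000, -12.500, 15.000°)
step 4: Δleader=(1.000, 6.000, 0.000°), engaged; cmd=(2.500, 5.500, -2.000°) → follower=(19.500, -7.000, 13.000°)
step 5: Δleader=(-18.000, 13.000, -25.000°), engaged; cmd=(-7.000, 12.500, -27.000°) → follower=(12.500, 5.500, -14.000°)
step 6: Δleader=(1.000, -4.000, 44.000°), engaged; cmd=(2.500, -4.500, 42.000°) → follower=(15.000, 1.000, 28.000°)


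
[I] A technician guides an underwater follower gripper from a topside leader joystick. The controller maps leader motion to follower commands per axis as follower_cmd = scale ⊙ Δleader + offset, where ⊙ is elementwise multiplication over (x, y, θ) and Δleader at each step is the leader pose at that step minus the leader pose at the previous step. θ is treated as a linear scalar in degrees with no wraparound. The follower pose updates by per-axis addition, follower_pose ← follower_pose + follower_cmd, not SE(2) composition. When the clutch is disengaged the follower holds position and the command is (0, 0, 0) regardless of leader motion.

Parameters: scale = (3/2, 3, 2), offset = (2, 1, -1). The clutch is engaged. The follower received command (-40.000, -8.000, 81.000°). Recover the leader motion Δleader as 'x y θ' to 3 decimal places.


axis x: (-40.000 − 2) / (3/2) = -28.000
axis y: (-8.000 − 1) / (3) = -3.000
axis θ: (81.000 − -1) / (2) = 41.000

-28.000 -3.000 41.000


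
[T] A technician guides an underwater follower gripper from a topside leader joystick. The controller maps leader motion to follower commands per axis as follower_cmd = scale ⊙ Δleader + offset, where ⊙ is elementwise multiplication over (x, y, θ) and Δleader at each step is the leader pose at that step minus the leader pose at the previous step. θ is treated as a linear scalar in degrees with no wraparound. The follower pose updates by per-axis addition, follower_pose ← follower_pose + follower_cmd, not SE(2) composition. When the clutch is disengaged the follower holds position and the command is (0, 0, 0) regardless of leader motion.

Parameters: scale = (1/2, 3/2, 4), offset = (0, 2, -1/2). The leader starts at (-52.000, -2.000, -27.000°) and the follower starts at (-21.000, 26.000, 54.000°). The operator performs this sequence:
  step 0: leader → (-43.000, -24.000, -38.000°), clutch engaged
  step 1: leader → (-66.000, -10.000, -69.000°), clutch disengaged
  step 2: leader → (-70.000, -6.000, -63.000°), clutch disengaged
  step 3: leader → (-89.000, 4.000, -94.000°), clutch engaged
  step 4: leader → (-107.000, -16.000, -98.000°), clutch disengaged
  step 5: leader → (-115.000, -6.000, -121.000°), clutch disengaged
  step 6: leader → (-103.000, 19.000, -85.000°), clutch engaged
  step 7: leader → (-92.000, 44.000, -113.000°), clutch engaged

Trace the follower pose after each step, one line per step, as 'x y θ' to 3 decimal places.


-16.500 -5.000 9.500
-16.500 -5.000 9.500
-16.500 -5.000 9.500
-26.000 12.000 -115.000
-26.000 12.000 -115.000
-26.000 12.000 -115.000
-20.000 51.500 28.500
-14.500 91.000 -84.000

step 0: Δleader=(9.000, -22.000, -11.000°), engaged; cmd=(4.500, -31.000, -44.500°) → follower=(-16.500, -5.000, 9.500°)
step 1: Δleader=(-23.000, 14.000, -31.000°), disengaged; cmd=(0,0,0) → follower holds at (-16.500, -5.000, 9.500°)
step 2: Δleader=(-4.000, 4.000, 6.000°), disengaged; cmd=(0,0,0) → follower holds at (-16.500, -5.000, 9.500°)
step 3: Δleader=(-19.000, 10.000, -31.000°), engaged; cmd=(-9.500, 17.000, -124.500°) → follower=(-26.000, 12.000, -115.000°)
step 4: Δleader=(-18.000, -20.000, -4.000°), disengaged; cmd=(0,0,0) → follower holds at (-26.000, 12.000, -115.000°)
step 5: Δleader=(-8.000, 10.000, -23.000°), disengaged; cmd=(0,0,0) → follower holds at (-26.000, 12.000, -115.000°)
step 6: Δleader=(12.000, 25.000, 36.000°), engaged; cmd=(6.000, 39.500, 143.500°) → follower=(-20.000, 51.500, 28.500°)
step 7: Δleader=(11.000, 25.000, -28.000°), engaged; cmd=(5.500, 39.500, -112.500°) → follower=(-14.500, 91.000, -84.000°)


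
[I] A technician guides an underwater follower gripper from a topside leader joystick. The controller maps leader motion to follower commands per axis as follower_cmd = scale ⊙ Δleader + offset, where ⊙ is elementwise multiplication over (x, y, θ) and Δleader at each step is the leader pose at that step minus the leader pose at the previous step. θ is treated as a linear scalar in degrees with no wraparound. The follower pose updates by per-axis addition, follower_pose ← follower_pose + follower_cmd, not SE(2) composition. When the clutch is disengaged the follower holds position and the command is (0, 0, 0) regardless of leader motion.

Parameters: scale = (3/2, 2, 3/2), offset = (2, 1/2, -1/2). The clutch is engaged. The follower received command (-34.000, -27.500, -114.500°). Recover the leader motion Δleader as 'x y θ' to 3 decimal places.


axis x: (-34.000 − 2) / (3/2) = -24.000
axis y: (-27.500 − 1/2) / (2) = -14.000
axis θ: (-114.500 − -1/2) / (3/2) = -76.000

-24.000 -14.000 -76.000


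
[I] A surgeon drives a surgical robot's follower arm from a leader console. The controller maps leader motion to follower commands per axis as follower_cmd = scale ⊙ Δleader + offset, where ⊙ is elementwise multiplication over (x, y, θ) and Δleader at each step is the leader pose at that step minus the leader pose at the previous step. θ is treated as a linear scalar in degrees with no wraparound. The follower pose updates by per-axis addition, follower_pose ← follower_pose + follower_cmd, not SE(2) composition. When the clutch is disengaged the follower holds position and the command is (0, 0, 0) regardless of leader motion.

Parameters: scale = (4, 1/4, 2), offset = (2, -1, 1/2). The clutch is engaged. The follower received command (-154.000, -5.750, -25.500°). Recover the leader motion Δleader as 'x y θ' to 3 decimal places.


-39.000 -19.000 -13.000

axis x: (-154.000 − 2) / (4) = -39.000
axis y: (-5.750 − -1) / (1/4) = -19.000
axis θ: (-25.500 − 1/2) / (2) = -13.000


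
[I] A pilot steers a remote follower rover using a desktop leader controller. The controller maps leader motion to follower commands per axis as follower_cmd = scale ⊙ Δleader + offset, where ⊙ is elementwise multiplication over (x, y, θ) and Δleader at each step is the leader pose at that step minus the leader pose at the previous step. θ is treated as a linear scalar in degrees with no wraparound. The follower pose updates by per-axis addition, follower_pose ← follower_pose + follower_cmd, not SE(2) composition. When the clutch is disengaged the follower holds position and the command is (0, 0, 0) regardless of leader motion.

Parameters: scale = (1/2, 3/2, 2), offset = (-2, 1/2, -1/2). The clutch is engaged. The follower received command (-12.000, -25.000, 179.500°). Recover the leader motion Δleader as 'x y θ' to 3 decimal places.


-20.000 -17.000 90.000

axis x: (-12.000 − -2) / (1/2) = -20.000
axis y: (-25.000 − 1/2) / (3/2) = -17.000
axis θ: (179.500 − -1/2) / (2) = 90.000


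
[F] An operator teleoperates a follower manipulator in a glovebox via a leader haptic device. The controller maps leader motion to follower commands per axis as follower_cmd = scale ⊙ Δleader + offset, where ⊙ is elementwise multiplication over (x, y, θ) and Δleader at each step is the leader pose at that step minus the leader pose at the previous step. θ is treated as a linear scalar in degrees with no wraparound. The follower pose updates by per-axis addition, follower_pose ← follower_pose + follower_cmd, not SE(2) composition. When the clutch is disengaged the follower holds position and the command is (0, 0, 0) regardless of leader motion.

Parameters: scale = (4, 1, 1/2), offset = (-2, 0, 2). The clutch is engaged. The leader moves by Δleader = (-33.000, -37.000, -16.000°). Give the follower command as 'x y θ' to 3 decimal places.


-134.000 -37.000 -6.000

axis x: 4·-33.000 + -2 = -134.000
axis y: 1·-37.000 + 0 = -37.000
axis θ: 1/2·-16.000 + 2 = -6.000


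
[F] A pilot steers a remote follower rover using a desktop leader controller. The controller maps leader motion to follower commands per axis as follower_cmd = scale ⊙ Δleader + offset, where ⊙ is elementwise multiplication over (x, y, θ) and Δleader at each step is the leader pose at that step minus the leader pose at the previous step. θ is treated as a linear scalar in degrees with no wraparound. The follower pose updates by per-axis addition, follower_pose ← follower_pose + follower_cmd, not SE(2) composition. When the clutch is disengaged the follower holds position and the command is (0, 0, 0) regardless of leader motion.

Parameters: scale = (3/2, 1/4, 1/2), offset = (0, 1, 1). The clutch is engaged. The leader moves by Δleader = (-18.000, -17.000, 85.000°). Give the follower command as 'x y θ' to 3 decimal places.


-27.000 -3.250 43.500

axis x: 3/2·-18.000 + 0 = -27.000
axis y: 1/4·-17.000 + 1 = -3.250
axis θ: 1/2·85.000 + 1 = 43.500


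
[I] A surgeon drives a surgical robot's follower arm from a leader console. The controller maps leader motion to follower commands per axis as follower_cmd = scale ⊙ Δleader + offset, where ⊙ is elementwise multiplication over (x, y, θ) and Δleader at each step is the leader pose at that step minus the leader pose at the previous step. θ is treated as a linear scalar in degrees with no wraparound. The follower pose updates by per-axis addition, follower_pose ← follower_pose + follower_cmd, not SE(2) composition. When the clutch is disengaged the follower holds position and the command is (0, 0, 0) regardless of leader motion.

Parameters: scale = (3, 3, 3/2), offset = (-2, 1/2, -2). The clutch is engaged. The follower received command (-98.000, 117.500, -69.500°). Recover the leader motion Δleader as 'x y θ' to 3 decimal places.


-32.000 39.000 -45.000

axis x: (-98.000 − -2) / (3) = -32.000
axis y: (117.500 − 1/2) / (3) = 39.000
axis θ: (-69.500 − -2) / (3/2) = -45.000


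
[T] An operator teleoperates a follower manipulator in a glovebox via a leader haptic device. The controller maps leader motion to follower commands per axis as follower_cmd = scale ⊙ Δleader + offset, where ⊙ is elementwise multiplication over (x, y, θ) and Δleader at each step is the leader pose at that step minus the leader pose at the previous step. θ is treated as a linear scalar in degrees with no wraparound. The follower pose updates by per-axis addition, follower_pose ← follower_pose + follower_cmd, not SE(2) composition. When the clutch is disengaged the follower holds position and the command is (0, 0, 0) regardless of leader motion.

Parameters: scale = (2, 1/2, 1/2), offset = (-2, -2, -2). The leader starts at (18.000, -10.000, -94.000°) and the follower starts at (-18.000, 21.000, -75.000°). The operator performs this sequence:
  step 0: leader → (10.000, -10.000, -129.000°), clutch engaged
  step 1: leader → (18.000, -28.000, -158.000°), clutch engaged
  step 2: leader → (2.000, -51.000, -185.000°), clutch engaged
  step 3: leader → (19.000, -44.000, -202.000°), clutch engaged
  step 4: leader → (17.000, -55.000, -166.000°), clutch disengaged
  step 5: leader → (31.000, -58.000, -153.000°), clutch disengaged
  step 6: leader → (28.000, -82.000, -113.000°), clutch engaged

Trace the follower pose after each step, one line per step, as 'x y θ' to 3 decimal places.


-36.000 19.000 -94.500
-22.000 8.000 -111.000
-56.000 -5.500 -126.500
-24.000 -4.000 -137.000
-24.000 -4.000 -137.000
-24.000 -4.000 -137.000
-32.000 -18.000 -119.000

step 0: Δleader=(-8.000, 0.000, -35.000°), engaged; cmd=(-18.000, -2.000, -19.500°) → follower=(-36.000, 19.000, -94.500°)
step 1: Δleader=(8.000, -18.000, -29.000°), engaged; cmd=(14.000, -11.000, -16.500°) → follower=(-22.000, 8.000, -111.000°)
step 2: Δleader=(-16.000, -23.000, -27.000°), engaged; cmd=(-34.000, -13.500, -15.500°) → follower=(-56.000, -5.500, -126.500°)
step 3: Δleader=(17.000, 7.000, -17.000°), engaged; cmd=(32.000, 1.500, -10.500°) → follower=(-24.000, -4.000, -137.000°)
step 4: Δleader=(-2.000, -11.000, 36.000°), disengaged; cmd=(0,0,0) → follower holds at (-24.000, -4.000, -137.000°)
step 5: Δleader=(14.000, -3.000, 13.000°), disengaged; cmd=(0,0,0) → follower holds at (-24.000, -4.000, -137.000°)
step 6: Δleader=(-3.000, -24.000, 40.000°), engaged; cmd=(-8.000, -14.000, 18.000°) → follower=(-32.000, -18.000, -119.000°)


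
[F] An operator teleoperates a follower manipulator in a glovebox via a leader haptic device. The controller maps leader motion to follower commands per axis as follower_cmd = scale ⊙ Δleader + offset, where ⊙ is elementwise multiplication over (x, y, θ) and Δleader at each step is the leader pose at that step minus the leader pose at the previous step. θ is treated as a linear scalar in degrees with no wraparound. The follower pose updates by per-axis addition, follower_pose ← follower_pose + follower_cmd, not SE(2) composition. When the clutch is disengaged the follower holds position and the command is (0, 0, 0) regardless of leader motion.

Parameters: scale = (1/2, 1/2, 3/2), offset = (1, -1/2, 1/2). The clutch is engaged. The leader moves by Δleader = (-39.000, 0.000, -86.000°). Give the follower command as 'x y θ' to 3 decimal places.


-18.500 -0.500 -128.500

axis x: 1/2·-39.000 + 1 = -18.500
axis y: 1/2·0.000 + -1/2 = -0.500
axis θ: 3/2·-86.000 + 1/2 = -128.500


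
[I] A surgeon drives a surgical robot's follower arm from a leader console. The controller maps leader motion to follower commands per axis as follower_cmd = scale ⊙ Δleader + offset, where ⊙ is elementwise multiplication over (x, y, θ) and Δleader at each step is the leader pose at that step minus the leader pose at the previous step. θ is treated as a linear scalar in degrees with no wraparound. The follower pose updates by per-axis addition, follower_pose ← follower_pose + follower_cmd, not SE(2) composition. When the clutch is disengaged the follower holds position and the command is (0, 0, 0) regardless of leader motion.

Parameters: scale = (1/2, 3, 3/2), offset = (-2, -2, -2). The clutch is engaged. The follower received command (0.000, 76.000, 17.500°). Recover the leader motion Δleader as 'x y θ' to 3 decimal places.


4.000 26.000 13.000

axis x: (0.000 − -2) / (1/2) = 4.000
axis y: (76.000 − -2) / (3) = 26.000
axis θ: (17.500 − -2) / (3/2) = 13.000


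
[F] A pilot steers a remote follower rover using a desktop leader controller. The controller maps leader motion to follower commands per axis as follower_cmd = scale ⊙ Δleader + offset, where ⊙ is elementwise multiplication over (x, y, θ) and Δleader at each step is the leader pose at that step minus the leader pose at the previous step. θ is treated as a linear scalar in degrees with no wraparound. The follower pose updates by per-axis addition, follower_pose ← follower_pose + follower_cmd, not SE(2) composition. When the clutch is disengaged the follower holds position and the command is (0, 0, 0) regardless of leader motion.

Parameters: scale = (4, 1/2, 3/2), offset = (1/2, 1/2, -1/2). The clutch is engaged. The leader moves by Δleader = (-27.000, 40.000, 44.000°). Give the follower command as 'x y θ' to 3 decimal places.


axis x: 4·-27.000 + 1/2 = -107.500
axis y: 1/2·40.000 + 1/2 = 20.500
axis θ: 3/2·44.000 + -1/2 = 65.500

-107.500 20.500 65.500


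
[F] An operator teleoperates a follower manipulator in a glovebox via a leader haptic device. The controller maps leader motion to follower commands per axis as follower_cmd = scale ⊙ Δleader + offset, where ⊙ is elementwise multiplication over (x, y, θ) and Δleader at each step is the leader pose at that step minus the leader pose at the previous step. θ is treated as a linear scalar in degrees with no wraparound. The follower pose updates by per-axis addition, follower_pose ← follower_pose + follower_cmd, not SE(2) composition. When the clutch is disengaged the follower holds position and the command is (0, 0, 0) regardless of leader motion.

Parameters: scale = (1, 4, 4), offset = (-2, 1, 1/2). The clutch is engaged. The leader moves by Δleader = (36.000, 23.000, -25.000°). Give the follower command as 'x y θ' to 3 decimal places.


axis x: 1·36.000 + -2 = 34.000
axis y: 4·23.000 + 1 = 93.000
axis θ: 4·-25.000 + 1/2 = -99.500

34.000 93.000 -99.500


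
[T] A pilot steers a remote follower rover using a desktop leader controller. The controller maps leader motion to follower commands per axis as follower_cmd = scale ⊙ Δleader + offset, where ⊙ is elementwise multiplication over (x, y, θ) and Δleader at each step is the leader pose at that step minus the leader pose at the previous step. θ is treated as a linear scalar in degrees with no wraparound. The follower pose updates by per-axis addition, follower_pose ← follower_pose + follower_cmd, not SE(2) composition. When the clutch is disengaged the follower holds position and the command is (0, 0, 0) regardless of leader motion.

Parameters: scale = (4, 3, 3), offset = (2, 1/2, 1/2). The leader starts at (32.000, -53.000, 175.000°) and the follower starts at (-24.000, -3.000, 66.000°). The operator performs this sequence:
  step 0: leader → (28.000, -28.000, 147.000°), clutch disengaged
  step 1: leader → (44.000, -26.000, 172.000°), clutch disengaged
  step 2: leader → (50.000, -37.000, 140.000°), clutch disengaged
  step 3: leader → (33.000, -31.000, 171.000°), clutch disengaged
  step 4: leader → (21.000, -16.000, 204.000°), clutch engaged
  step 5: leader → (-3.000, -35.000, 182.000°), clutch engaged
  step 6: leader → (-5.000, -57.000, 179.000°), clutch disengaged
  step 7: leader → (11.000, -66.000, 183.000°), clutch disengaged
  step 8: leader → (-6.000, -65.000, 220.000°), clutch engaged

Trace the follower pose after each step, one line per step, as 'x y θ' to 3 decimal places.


-24.000 -3.000 66.000
-24.000 -3.000 66.000
-24.000 -3.000 66.000
-24.000 -3.000 66.000
-70.000 42.500 165.500
-164.000 -14.000 100.000
-164.000 -14.000 100.000
-164.000 -14.000 100.000
-230.000 -10.500 211.500

step 0: Δleader=(-4.000, 25.000, -28.000°), disengaged; cmd=(0,0,0) → follower holds at (-24.000, -3.000, 66.000°)
step 1: Δleader=(16.000, 2.000, 25.000°), disengaged; cmd=(0,0,0) → follower holds at (-24.000, -3.000, 66.000°)
step 2: Δleader=(6.000, -11.000, -32.000°), disengaged; cmd=(0,0,0) → follower holds at (-24.000, -3.000, 66.000°)
step 3: Δleader=(-17.000, 6.000, 31.000°), disengaged; cmd=(0,0,0) → follower holds at (-24.000, -3.000, 66.000°)
step 4: Δleader=(-12.000, 15.000, 33.000°), engaged; cmd=(-46.000, 45.500, 99.500°) → follower=(-70.000, 42.500, 165.500°)
step 5: Δleader=(-24.000, -19.000, -22.000°), engaged; cmd=(-94.000, -56.500, -65.500°) → follower=(-164.000, -14.000, 100.000°)
step 6: Δleader=(-2.000, -22.000, -3.000°), disengaged; cmd=(0,0,0) → follower holds at (-164.000, -14.000, 100.000°)
step 7: Δleader=(16.000, -9.000, 4.000°), disengaged; cmd=(0,0,0) → follower holds at (-164.000, -14.000, 100.000°)
step 8: Δleader=(-17.000, 1.000, 37.000°), engaged; cmd=(-66.000, 3.500, 111.500°) → follower=(-230.000, -10.500, 211.500°)


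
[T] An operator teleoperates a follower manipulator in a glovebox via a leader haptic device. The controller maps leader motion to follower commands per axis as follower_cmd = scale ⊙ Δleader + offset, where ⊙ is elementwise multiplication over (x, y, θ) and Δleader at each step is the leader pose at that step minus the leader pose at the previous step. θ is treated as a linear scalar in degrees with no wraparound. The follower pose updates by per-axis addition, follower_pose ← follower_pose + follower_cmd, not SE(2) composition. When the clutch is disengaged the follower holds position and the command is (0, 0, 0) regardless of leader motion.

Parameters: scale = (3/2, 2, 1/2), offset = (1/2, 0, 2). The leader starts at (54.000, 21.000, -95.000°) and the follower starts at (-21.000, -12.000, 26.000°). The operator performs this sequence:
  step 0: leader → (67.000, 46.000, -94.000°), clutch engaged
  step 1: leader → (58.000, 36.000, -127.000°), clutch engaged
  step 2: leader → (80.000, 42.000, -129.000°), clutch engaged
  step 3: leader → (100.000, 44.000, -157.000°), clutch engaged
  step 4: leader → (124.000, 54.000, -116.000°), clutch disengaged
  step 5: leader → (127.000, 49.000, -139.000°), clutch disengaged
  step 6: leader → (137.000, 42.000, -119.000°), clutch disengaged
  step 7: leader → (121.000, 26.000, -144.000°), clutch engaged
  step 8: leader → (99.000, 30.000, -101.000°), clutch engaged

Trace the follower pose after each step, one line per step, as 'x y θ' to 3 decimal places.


step 0: Δleader=(13.000, 25.000, 1.000°), engaged; cmd=(20.000, 50.000, 2.500°) → follower=(-1.000, 38.000, 28.500°)
step 1: Δleader=(-9.000, -10.000, -33.000°), engaged; cmd=(-13.000, -20.000, -14.500°) → follower=(-14.000, 18.000, 14.000°)
step 2: Δleader=(22.000, 6.000, -2.000°), engaged; cmd=(33.500, 12.000, 1.000°) → follower=(19.500, 30.000, 15.000°)
step 3: Δleader=(20.000, 2.000, -28.000°), engaged; cmd=(30.500, 4.000, -12.000°) → follower=(50.000, 34.000, 3.000°)
step 4: Δleader=(24.000, 10.000, 41.000°), disengaged; cmd=(0,0,0) → follower holds at (50.000, 34.000, 3.000°)
step 5: Δleader=(3.000, -5.000, -23.000°), disengaged; cmd=(0,0,0) → follower holds at (50.000, 34.000, 3.000°)
step 6: Δleader=(10.000, -7.000, 20.000°), disengaged; cmd=(0,0,0) → follower holds at (50.000, 34.000, 3.000°)
step 7: Δleader=(-16.000, -16.000, -25.000°), engaged; cmd=(-23.500, -32.000, -10.500°) → follower=(26.500, 2.000, -7.500°)
step 8: Δleader=(-22.000, 4.000, 43.000°), engaged; cmd=(-32.500, 8.000, 23.500°) → follower=(-6.000, 10.000, 16.000°)

-1.000 38.000 28.500
-14.000 18.000 14.000
19.500 30.000 15.000
50.000 34.000 3.000
50.000 34.000 3.000
50.000 34.000 3.000
50.000 34.000 3.000
26.500 2.000 -7.500
-6.000 10.000 16.000


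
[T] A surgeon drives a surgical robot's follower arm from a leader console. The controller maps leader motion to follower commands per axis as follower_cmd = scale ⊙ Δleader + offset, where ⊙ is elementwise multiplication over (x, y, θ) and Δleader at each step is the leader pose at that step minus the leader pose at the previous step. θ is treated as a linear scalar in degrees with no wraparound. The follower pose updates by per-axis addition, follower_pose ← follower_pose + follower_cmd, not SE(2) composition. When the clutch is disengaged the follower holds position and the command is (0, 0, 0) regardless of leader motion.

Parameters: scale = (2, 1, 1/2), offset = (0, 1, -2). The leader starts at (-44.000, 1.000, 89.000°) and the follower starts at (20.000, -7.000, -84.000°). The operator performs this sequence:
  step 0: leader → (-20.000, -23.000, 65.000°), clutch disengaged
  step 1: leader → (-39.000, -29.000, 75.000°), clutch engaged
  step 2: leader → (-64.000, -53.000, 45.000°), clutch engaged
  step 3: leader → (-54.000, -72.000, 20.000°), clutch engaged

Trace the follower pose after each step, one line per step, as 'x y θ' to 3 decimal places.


20.000 -7.000 -84.000
-18.000 -12.000 -81.000
-68.000 -35.000 -98.000
-48.000 -53.000 -112.500

step 0: Δleader=(24.000, -24.000, -24.000°), disengaged; cmd=(0,0,0) → follower holds at (20.000, -7.000, -84.000°)
step 1: Δleader=(-19.000, -6.000, 10.000°), engaged; cmd=(-38.000, -5.000, 3.000°) → follower=(-18.000, -12.000, -81.000°)
step 2: Δleader=(-25.000, -24.000, -30.000°), engaged; cmd=(-50.000, -23.000, -17.000°) → follower=(-68.000, -35.000, -98.000°)
step 3: Δleader=(10.000, -19.000, -25.000°), engaged; cmd=(20.000, -18.000, -14.500°) → follower=(-48.000, -53.000, -112.500°)


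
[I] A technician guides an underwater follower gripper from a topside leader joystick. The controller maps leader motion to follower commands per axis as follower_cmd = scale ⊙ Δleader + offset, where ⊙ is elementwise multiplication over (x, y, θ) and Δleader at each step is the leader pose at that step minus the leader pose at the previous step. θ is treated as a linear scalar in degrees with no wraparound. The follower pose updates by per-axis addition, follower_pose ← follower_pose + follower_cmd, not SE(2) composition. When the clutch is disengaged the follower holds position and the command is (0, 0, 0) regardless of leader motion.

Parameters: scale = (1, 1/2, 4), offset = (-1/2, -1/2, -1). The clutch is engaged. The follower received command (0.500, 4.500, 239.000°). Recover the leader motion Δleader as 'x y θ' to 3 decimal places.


1.000 10.000 60.000

axis x: (0.500 − -1/2) / (1) = 1.000
axis y: (4.500 − -1/2) / (1/2) = 10.000
axis θ: (239.000 − -1) / (4) = 60.000


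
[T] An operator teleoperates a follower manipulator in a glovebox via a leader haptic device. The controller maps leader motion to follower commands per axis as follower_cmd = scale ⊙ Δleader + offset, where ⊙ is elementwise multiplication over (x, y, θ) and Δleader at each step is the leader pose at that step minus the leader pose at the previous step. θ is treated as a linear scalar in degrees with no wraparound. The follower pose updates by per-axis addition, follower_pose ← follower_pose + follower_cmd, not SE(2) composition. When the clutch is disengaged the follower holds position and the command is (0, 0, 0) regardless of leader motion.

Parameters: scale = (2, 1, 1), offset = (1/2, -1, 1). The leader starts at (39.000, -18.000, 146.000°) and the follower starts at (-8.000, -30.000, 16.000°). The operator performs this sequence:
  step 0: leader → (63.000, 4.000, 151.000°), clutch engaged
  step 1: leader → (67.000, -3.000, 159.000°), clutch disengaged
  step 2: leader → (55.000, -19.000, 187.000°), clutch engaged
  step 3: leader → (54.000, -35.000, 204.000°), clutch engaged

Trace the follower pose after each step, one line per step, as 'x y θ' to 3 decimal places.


40.500 -9.000 22.000
40.500 -9.000 22.000
17.000 -26.000 51.000
15.500 -43.000 69.000

step 0: Δleader=(24.000, 22.000, 5.000°), engaged; cmd=(48.500, 21.000, 6.000°) → follower=(40.500, -9.000, 22.000°)
step 1: Δleader=(4.000, -7.000, 8.000°), disengaged; cmd=(0,0,0) → follower holds at (40.500, -9.000, 22.000°)
step 2: Δleader=(-12.000, -16.000, 28.000°), engaged; cmd=(-23.500, -17.000, 29.000°) → follower=(17.000, -26.000, 51.000°)
step 3: Δleader=(-1.000, -16.000, 17.000°), engaged; cmd=(-1.500, -17.000, 18.000°) → follower=(15.500, -43.000, 69.000°)


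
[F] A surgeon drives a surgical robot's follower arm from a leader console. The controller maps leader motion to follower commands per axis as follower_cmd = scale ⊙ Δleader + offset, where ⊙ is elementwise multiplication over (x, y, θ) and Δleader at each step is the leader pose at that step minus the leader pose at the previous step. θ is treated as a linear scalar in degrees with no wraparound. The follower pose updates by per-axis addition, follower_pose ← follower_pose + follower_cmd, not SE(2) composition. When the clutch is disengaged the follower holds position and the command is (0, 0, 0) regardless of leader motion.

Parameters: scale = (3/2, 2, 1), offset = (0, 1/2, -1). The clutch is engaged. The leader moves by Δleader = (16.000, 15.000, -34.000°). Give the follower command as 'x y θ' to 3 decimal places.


24.000 30.500 -35.000

axis x: 3/2·16.000 + 0 = 24.000
axis y: 2·15.000 + 1/2 = 30.500
axis θ: 1·-34.000 + -1 = -35.000


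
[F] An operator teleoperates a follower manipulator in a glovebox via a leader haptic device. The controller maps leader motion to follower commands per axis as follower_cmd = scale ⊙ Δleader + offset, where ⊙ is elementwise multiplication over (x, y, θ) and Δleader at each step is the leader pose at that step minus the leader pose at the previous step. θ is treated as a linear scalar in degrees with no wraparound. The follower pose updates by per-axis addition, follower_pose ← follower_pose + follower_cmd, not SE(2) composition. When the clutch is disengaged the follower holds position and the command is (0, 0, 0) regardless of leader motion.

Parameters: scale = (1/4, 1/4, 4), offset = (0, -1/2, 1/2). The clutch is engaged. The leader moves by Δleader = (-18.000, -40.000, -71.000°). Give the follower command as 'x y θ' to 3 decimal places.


axis x: 1/4·-18.000 + 0 = -4.500
axis y: 1/4·-40.000 + -1/2 = -10.500
axis θ: 4·-71.000 + 1/2 = -283.500

-4.500 -10.500 -283.500


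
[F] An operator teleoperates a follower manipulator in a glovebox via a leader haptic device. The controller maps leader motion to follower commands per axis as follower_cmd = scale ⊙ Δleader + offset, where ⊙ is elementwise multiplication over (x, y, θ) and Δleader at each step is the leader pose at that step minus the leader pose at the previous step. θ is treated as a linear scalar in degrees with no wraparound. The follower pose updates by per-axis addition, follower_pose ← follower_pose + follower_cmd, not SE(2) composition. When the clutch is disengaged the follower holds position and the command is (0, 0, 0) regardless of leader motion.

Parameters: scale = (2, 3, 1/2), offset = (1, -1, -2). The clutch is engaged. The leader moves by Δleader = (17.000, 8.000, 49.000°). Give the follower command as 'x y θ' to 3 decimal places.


35.000 23.000 22.500

axis x: 2·17.000 + 1 = 35.000
axis y: 3·8.000 + -1 = 23.000
axis θ: 1/2·49.000 + -2 = 22.500


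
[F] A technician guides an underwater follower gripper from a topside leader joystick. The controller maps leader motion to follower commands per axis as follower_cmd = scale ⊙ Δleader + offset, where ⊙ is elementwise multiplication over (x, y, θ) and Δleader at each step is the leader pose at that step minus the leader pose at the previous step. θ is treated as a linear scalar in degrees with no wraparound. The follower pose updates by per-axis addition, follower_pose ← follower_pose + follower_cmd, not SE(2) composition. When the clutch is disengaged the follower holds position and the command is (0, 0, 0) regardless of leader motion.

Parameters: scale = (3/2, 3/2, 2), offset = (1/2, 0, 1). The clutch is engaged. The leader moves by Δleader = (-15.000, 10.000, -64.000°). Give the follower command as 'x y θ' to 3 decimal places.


axis x: 3/2·-15.000 + 1/2 = -22.000
axis y: 3/2·10.000 + 0 = 15.000
axis θ: 2·-64.000 + 1 = -127.000

-22.000 15.000 -127.000


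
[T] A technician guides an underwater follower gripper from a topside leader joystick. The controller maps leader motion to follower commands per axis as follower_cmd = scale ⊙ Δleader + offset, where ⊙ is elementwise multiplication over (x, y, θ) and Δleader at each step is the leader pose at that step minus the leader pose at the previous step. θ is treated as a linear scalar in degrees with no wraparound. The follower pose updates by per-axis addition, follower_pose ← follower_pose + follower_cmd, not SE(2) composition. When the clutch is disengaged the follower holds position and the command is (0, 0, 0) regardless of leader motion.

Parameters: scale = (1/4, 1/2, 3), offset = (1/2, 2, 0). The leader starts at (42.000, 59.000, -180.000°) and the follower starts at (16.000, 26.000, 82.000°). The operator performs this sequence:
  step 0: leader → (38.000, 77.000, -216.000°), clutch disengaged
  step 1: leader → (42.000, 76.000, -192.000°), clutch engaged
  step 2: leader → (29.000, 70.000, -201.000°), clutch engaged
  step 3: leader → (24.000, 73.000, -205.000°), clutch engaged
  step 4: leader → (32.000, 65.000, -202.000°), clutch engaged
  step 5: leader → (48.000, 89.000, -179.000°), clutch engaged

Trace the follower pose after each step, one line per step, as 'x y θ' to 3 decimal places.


step 0: Δleader=(-4.000, 18.000, -36.000°), disengaged; cmd=(0,0,0) → follower holds at (16.000, 26.000, 82.000°)
step 1: Δleader=(4.000, -1.000, 24.000°), engaged; cmd=(1.500, 1.500, 72.000°) → follower=(17.500, 27.500, 154.000°)
step 2: Δleader=(-13.000, -6.000, -9.000°), engaged; cmd=(-2.750, -1.000, -27.000°) → follower=(14.750, 26.500, 127.000°)
step 3: Δleader=(-5.000, 3.000, -4.000°), engaged; cmd=(-0.750, 3.500, -12.000°) → follower=(14.000, 30.000, 115.000°)
step 4: Δleader=(8.000, -8.000, 3.000°), engaged; cmd=(2.500, -2.000, 9.000°) → follower=(16.500, 28.000, 124.000°)
step 5: Δleader=(16.000, 24.000, 23.000°), engaged; cmd=(4.500, 14.000, 69.000°) → follower=(21.000, 42.000, 193.000°)

16.000 26.000 82.000
17.500 27.500 154.000
14.750 26.500 127.000
14.000 30.000 115.000
16.500 28.000 124.000
21.000 42.000 193.000


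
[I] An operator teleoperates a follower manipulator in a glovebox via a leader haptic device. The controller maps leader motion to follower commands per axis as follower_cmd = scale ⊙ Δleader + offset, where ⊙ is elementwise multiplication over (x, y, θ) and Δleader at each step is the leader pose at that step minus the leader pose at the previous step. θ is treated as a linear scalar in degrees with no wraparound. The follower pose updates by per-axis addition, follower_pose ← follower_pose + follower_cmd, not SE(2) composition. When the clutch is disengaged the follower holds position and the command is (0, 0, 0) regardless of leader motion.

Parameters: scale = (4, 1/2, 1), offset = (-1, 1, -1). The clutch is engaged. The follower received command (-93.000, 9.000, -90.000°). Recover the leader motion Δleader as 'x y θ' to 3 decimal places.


axis x: (-93.000 − -1) / (4) = -23.000
axis y: (9.000 − 1) / (1/2) = 16.000
axis θ: (-90.000 − -1) / (1) = -89.000

-23.000 16.000 -89.000


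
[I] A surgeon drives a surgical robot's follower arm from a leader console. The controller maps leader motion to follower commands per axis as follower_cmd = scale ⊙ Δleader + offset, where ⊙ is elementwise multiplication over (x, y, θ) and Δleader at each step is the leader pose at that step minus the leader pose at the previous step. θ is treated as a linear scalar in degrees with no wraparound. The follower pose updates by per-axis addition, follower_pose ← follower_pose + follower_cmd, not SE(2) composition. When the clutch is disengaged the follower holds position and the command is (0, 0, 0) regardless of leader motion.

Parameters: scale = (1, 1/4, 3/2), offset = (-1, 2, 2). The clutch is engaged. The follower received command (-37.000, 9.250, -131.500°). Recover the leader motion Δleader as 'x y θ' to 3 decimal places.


-36.000 29.000 -89.000

axis x: (-37.000 − -1) / (1) = -36.000
axis y: (9.250 − 2) / (1/4) = 29.000
axis θ: (-131.500 − 2) / (3/2) = -89.000


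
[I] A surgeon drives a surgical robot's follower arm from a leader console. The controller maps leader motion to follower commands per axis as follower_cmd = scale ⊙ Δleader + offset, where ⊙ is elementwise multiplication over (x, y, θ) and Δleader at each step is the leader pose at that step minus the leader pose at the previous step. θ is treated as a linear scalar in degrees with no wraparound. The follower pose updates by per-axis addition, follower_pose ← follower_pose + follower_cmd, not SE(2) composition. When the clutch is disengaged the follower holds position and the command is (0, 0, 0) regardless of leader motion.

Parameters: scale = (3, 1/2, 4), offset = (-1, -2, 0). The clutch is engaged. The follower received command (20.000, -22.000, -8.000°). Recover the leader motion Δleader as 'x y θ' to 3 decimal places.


axis x: (20.000 − -1) / (3) = 7.000
axis y: (-22.000 − -2) / (1/2) = -40.000
axis θ: (-8.000 − 0) / (4) = -2.000

7.000 -40.000 -2.000
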